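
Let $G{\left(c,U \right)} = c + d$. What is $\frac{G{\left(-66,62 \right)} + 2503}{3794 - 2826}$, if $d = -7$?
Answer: $\frac{1215}{484} \approx 2.5103$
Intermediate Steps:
$G{\left(c,U \right)} = -7 + c$ ($G{\left(c,U \right)} = c - 7 = -7 + c$)
$\frac{G{\left(-66,62 \right)} + 2503}{3794 - 2826} = \frac{\left(-7 - 66\right) + 2503}{3794 - 2826} = \frac{-73 + 2503}{968} = 2430 \cdot \frac{1}{968} = \frac{1215}{484}$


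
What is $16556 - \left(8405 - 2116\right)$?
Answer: $10267$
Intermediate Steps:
$16556 - \left(8405 - 2116\right) = 16556 - 6289 = 10267$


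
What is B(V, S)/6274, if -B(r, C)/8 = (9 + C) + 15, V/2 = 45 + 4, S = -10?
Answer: -56/3137 ≈ -0.017851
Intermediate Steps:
V = 98 (V = 2*(45 + 4) = 2*49 = 98)
B(r, C) = -192 - 8*C (B(r, C) = -8*((9 + C) + 15) = -8*(24 + C) = -192 - 8*C)
B(V, S)/6274 = (-192 - 8*(-10))/6274 = (-192 + 80)*(1/6274) = -112*1/6274 = -56/3137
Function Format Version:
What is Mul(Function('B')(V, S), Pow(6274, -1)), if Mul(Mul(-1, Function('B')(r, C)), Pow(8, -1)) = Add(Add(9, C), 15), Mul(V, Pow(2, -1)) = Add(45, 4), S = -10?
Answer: Rational(-56, 3137) ≈ -0.017851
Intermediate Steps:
V = 98 (V = Mul(2, Add(45, 4)) = Mul(2, 49) = 98)
Function('B')(r, C) = Add(-192, Mul(-8, C)) (Function('B')(r, C) = Mul(-8, Add(Add(9, C), 15)) = Mul(-8, Add(24, C)) = Add(-192, Mul(-8, C)))
Mul(Function('B')(V, S), Pow(6274, -1)) = Mul(Add(-192, Mul(-8, -10)), Pow(6274, -1)) = Mul(Add(-192, 80), Rational(1, 6274)) = Mul(-112, Rational(1, 6274)) = Rational(-56, 3137)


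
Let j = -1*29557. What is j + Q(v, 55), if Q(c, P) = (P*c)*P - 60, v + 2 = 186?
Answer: 526983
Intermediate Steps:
v = 184 (v = -2 + 186 = 184)
Q(c, P) = -60 + c*P² (Q(c, P) = c*P² - 60 = -60 + c*P²)
j = -29557
j + Q(v, 55) = -29557 + (-60 + 184*55²) = -29557 + (-60 + 184*3025) = -29557 + (-60 + 556600) = -29557 + 556540 = 526983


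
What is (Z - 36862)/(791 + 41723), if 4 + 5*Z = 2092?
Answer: -91111/106285 ≈ -0.85723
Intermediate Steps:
Z = 2088/5 (Z = -4/5 + (1/5)*2092 = -4/5 + 2092/5 = 2088/5 ≈ 417.60)
(Z - 36862)/(791 + 41723) = (2088/5 - 36862)/(791 + 41723) = -182222/5/42514 = -182222/5*1/42514 = -91111/106285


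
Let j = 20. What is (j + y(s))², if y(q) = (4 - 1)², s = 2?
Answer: 841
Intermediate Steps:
y(q) = 9 (y(q) = 3² = 9)
(j + y(s))² = (20 + 9)² = 29² = 841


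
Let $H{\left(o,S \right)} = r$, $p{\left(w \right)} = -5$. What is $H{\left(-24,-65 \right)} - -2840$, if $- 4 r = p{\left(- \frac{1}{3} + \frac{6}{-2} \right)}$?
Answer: $\frac{11365}{4} \approx 2841.3$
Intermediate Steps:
$r = \frac{5}{4}$ ($r = \left(- \frac{1}{4}\right) \left(-5\right) = \frac{5}{4} \approx 1.25$)
$H{\left(o,S \right)} = \frac{5}{4}$
$H{\left(-24,-65 \right)} - -2840 = \frac{5}{4} - -2840 = \frac{5}{4} + 2840 = \frac{11365}{4}$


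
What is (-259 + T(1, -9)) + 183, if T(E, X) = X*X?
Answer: 5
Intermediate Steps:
T(E, X) = X²
(-259 + T(1, -9)) + 183 = (-259 + (-9)²) + 183 = (-259 + 81) + 183 = -178 + 183 = 5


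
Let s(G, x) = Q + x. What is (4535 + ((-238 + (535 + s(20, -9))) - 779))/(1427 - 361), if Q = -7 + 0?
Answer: 4037/1066 ≈ 3.7871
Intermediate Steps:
Q = -7
s(G, x) = -7 + x
(4535 + ((-238 + (535 + s(20, -9))) - 779))/(1427 - 361) = (4535 + ((-238 + (535 + (-7 - 9))) - 779))/(1427 - 361) = (4535 + ((-238 + (535 - 16)) - 779))/1066 = (4535 + ((-238 + 519) - 779))*(1/1066) = (4535 + (281 - 779))*(1/1066) = (4535 - 498)*(1/1066) = 4037*(1/1066) = 4037/1066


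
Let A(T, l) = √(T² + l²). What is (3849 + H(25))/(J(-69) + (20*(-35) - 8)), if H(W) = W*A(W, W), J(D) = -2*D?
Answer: -1283/190 - 125*√2/114 ≈ -8.3033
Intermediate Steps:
H(W) = W*√2*√(W²) (H(W) = W*√(W² + W²) = W*√(2*W²) = W*(√2*√(W²)) = W*√2*√(W²))
(3849 + H(25))/(J(-69) + (20*(-35) - 8)) = (3849 + 25*√2*√(25²))/(-2*(-69) + (20*(-35) - 8)) = (3849 + 25*√2*√625)/(138 + (-700 - 8)) = (3849 + 25*√2*25)/(138 - 708) = (3849 + 625*√2)/(-570) = (3849 + 625*√2)*(-1/570) = -1283/190 - 125*√2/114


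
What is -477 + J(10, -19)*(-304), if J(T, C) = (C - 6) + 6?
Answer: 5299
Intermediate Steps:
J(T, C) = C (J(T, C) = (-6 + C) + 6 = C)
-477 + J(10, -19)*(-304) = -477 - 19*(-304) = -477 + 5776 = 5299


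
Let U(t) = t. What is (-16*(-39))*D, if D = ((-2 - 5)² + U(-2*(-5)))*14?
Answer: 515424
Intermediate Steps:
D = 826 (D = ((-2 - 5)² - 2*(-5))*14 = ((-7)² + 10)*14 = (49 + 10)*14 = 59*14 = 826)
(-16*(-39))*D = -16*(-39)*826 = 624*826 = 515424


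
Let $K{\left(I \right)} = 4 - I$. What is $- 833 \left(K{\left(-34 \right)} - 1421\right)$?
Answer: $1152039$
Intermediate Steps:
$- 833 \left(K{\left(-34 \right)} - 1421\right) = - 833 \left(\left(4 - -34\right) - 1421\right) = - 833 \left(\left(4 + 34\right) - 1421\right) = - 833 \left(38 - 1421\right) = \left(-833\right) \left(-1383\right) = 1152039$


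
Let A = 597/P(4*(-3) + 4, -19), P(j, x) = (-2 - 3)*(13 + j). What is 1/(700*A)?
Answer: -1/16716 ≈ -5.9823e-5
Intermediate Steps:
P(j, x) = -65 - 5*j (P(j, x) = -5*(13 + j) = -65 - 5*j)
A = -597/25 (A = 597/(-65 - 5*(4*(-3) + 4)) = 597/(-65 - 5*(-12 + 4)) = 597/(-65 - 5*(-8)) = 597/(-65 + 40) = 597/(-25) = 597*(-1/25) = -597/25 ≈ -23.880)
1/(700*A) = 1/(700*(-597/25)) = 1/(-16716) = -1/16716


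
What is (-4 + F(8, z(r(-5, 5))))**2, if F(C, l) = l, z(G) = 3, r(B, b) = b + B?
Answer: 1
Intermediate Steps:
r(B, b) = B + b
(-4 + F(8, z(r(-5, 5))))**2 = (-4 + 3)**2 = (-1)**2 = 1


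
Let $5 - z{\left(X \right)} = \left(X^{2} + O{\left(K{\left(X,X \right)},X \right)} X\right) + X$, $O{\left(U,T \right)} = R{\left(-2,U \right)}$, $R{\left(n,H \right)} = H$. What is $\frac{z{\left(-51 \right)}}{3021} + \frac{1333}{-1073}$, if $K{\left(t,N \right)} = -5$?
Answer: $- \frac{7031393}{3241533} \approx -2.1692$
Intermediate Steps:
$O{\left(U,T \right)} = U$
$z{\left(X \right)} = 5 - X^{2} + 4 X$ ($z{\left(X \right)} = 5 - \left(\left(X^{2} - 5 X\right) + X\right) = 5 - \left(X^{2} - 4 X\right) = 5 - X^{2} + 4 X$)
$\frac{z{\left(-51 \right)}}{3021} + \frac{1333}{-1073} = \frac{5 - \left(-51\right)^{2} + 4 \left(-51\right)}{3021} + \frac{1333}{-1073} = \left(5 - 2601 - 204\right) \frac{1}{3021} + 1333 \left(- \frac{1}{1073}\right) = \left(5 - 2601 - 204\right) \frac{1}{3021} - \frac{1333}{1073} = \left(-2800\right) \frac{1}{3021} - \frac{1333}{1073} = - \frac{2800}{3021} - \frac{1333}{1073} = - \frac{7031393}{3241533}$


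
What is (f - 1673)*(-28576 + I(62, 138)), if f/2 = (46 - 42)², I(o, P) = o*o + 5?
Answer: 40577007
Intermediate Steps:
I(o, P) = 5 + o² (I(o, P) = o² + 5 = 5 + o²)
f = 32 (f = 2*(46 - 42)² = 2*4² = 2*16 = 32)
(f - 1673)*(-28576 + I(62, 138)) = (32 - 1673)*(-28576 + (5 + 62²)) = -1641*(-28576 + (5 + 3844)) = -1641*(-28576 + 3849) = -1641*(-24727) = 40577007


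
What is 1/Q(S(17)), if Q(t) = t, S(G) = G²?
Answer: 1/289 ≈ 0.0034602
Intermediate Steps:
1/Q(S(17)) = 1/(17²) = 1/289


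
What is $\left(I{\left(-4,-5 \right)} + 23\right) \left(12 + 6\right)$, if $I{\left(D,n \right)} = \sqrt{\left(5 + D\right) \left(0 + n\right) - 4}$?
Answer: $414 + 54 i \approx 414.0 + 54.0 i$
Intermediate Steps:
$I{\left(D,n \right)} = \sqrt{-4 + n \left(5 + D\right)}$ ($I{\left(D,n \right)} = \sqrt{\left(5 + D\right) n - 4} = \sqrt{n \left(5 + D\right) - 4} = \sqrt{-4 + n \left(5 + D\right)}$)
$\left(I{\left(-4,-5 \right)} + 23\right) \left(12 + 6\right) = \left(\sqrt{-4 + 5 \left(-5\right) - -20} + 23\right) \left(12 + 6\right) = \left(\sqrt{-4 - 25 + 20} + 23\right) 18 = \left(\sqrt{-9} + 23\right) 18 = \left(3 i + 23\right) 18 = \left(23 + 3 i\right) 18 = 414 + 54 i$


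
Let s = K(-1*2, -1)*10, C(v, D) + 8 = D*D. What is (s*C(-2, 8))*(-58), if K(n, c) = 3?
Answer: -97440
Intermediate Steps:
C(v, D) = -8 + D**2 (C(v, D) = -8 + D*D = -8 + D**2)
s = 30 (s = 3*10 = 30)
(s*C(-2, 8))*(-58) = (30*(-8 + 8**2))*(-58) = (30*(-8 + 64))*(-58) = (30*56)*(-58) = 1680*(-58) = -97440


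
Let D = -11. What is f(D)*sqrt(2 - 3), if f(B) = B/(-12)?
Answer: 11*I/12 ≈ 0.91667*I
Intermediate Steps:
f(B) = -B/12 (f(B) = B*(-1/12) = -B/12)
f(D)*sqrt(2 - 3) = (-1/12*(-11))*sqrt(2 - 3) = 11*sqrt(-1)/12 = 11*I/12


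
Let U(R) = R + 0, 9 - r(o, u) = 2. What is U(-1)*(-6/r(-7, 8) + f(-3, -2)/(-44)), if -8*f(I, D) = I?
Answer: 2133/2464 ≈ 0.86567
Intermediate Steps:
r(o, u) = 7 (r(o, u) = 9 - 1*2 = 9 - 2 = 7)
f(I, D) = -I/8
U(R) = R
U(-1)*(-6/r(-7, 8) + f(-3, -2)/(-44)) = -(-6/7 - ⅛*(-3)/(-44)) = -(-6*⅐ + (3/8)*(-1/44)) = -(-6/7 - 3/352) = -1*(-2133/2464) = 2133/2464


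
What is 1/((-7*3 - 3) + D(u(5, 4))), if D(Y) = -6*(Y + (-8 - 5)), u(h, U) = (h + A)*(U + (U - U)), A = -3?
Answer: ⅙ ≈ 0.16667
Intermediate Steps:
u(h, U) = U*(-3 + h) (u(h, U) = (h - 3)*(U + (U - U)) = (-3 + h)*(U + 0) = (-3 + h)*U = U*(-3 + h))
D(Y) = 78 - 6*Y (D(Y) = -6*(Y - 13) = -6*(-13 + Y) = 78 - 6*Y)
1/((-7*3 - 3) + D(u(5, 4))) = 1/((-7*3 - 3) + (78 - 24*(-3 + 5))) = 1/((-21 - 3) + (78 - 24*2)) = 1/(-24 + (78 - 6*8)) = 1/(-24 + (78 - 48)) = 1/(-24 + 30) = 1/6 = ⅙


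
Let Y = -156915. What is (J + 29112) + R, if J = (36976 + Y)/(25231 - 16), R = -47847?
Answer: -472522964/25215 ≈ -18740.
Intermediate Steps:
J = -119939/25215 (J = (36976 - 156915)/(25231 - 16) = -119939/25215 ≈ -4.7567)
(J + 29112) + R = (-119939/25215 + 29112) - 47847 = 733939141/25215 - 47847 = -472522964/25215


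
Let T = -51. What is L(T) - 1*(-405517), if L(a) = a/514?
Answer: 208435687/514 ≈ 4.0552e+5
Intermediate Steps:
L(a) = a/514 (L(a) = a*(1/514) = a/514)
L(T) - 1*(-405517) = (1/514)*(-51) - 1*(-405517) = -51/514 + 405517 = 208435687/514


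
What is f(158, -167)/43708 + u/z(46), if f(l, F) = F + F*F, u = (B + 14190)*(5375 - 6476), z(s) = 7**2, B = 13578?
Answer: -13635351467/21854 ≈ -6.2393e+5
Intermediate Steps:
z(s) = 49
u = -30572568 (u = (13578 + 14190)*(5375 - 6476) = 27768*(-1101) = -30572568)
f(l, F) = F + F**2
f(158, -167)/43708 + u/z(46) = -167*(1 - 167)/43708 - 30572568/49 = -167*(-166)*(1/43708) - 30572568*1/49 = 27722*(1/43708) - 30572568/49 = 13861/21854 - 30572568/49 = -13635351467/21854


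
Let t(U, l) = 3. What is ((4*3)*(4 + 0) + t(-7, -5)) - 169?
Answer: -118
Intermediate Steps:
((4*3)*(4 + 0) + t(-7, -5)) - 169 = ((4*3)*(4 + 0) + 3) - 169 = (12*4 + 3) - 169 = (48 + 3) - 169 = 51 - 169 = -118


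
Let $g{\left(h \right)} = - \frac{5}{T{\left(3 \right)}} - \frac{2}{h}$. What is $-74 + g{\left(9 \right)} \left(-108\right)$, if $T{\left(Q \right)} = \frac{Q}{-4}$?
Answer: $-770$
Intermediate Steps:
$T{\left(Q \right)} = - \frac{Q}{4}$ ($T{\left(Q \right)} = Q \left(- \frac{1}{4}\right) = - \frac{Q}{4}$)
$g{\left(h \right)} = \frac{20}{3} - \frac{2}{h}$ ($g{\left(h \right)} = - \frac{5}{\left(- \frac{1}{4}\right) 3} - \frac{2}{h} = - \frac{5}{- \frac{3}{4}} - \frac{2}{h} = \left(-5\right) \left(- \frac{4}{3}\right) - \frac{2}{h} = \frac{20}{3} - \frac{2}{h}$)
$-74 + g{\left(9 \right)} \left(-108\right) = -74 + \left(\frac{20}{3} - \frac{2}{9}\right) \left(-108\right) = -74 + \frac{58}{9} \left(-108\right) = -74 - 696 = -770$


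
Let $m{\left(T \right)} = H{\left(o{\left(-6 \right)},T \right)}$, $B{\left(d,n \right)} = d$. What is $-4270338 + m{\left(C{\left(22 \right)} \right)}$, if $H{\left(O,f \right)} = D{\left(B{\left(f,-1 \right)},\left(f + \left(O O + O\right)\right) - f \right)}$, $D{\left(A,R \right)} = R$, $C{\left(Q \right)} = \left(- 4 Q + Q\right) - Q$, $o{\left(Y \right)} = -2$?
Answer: $-4270336$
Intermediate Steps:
$C{\left(Q \right)} = - 4 Q$ ($C{\left(Q \right)} = - 3 Q - Q = - 4 Q$)
$H{\left(O,f \right)} = O + O^{2}$ ($H{\left(O,f \right)} = \left(f + \left(O O + O\right)\right) - f = \left(f + \left(O^{2} + O\right)\right) - f = \left(f + \left(O + O^{2}\right)\right) - f = \left(O + f + O^{2}\right) - f = O + O^{2}$)
$m{\left(T \right)} = 2$ ($m{\left(T \right)} = - 2 \left(1 - 2\right) = \left(-2\right) \left(-1\right) = 2$)
$-4270338 + m{\left(C{\left(22 \right)} \right)} = -4270338 + 2 = -4270336$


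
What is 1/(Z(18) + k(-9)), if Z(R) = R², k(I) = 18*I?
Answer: 1/162 ≈ 0.0061728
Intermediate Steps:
1/(Z(18) + k(-9)) = 1/(18² + 18*(-9)) = 1/(324 - 162) = 1/162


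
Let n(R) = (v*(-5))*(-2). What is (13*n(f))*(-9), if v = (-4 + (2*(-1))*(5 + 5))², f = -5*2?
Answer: -673920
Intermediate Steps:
f = -10
v = 576 (v = (-4 - 2*10)² = (-4 - 20)² = (-24)² = 576)
n(R) = 5760 (n(R) = (576*(-5))*(-2) = -2880*(-2) = 5760)
(13*n(f))*(-9) = (13*5760)*(-9) = 74880*(-9) = -673920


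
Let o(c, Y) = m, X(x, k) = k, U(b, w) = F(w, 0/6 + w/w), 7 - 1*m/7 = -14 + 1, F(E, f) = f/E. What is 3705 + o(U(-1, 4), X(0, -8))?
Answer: 3845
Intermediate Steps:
m = 140 (m = 49 - 7*(-14 + 1) = 49 - 7*(-13) = 49 + 91 = 140)
U(b, w) = 1/w (U(b, w) = (0/6 + w/w)/w = (0*(⅙) + 1)/w = (0 + 1)/w = 1/w)
o(c, Y) = 140
3705 + o(U(-1, 4), X(0, -8)) = 3705 + 140 = 3845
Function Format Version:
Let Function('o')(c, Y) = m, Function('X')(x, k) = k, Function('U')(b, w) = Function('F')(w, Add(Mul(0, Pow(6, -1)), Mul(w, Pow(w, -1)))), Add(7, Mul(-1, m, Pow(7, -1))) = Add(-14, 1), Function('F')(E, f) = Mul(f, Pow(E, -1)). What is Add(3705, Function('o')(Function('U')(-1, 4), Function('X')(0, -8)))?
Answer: 3845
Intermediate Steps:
m = 140 (m = Add(49, Mul(-7, Add(-14, 1))) = Add(49, Mul(-7, -13)) = Add(49, 91) = 140)
Function('U')(b, w) = Pow(w, -1) (Function('U')(b, w) = Mul(Add(Mul(0, Pow(6, -1)), Mul(w, Pow(w, -1))), Pow(w, -1)) = Mul(Add(Mul(0, Rational(1, 6)), 1), Pow(w, -1)) = Mul(Add(0, 1), Pow(w, -1)) = Mul(1, Pow(w, -1)) = Pow(w, -1))
Function('o')(c, Y) = 140
Add(3705, Function('o')(Function('U')(-1, 4), Function('X')(0, -8))) = Add(3705, 140) = 3845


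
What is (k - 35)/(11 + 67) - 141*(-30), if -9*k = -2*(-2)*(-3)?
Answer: 989719/234 ≈ 4229.6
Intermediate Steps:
k = 4/3 (k = -(-2*(-2))*(-3)/9 = -4*(-3)/9 = -⅑*(-12) = 4/3 ≈ 1.3333)
(k - 35)/(11 + 67) - 141*(-30) = (4/3 - 35)/(11 + 67) - 141*(-30) = -101/3/78 + 4230 = -101/3*1/78 + 4230 = -101/234 + 4230 = 989719/234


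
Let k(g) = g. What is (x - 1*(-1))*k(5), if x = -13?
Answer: -60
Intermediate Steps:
(x - 1*(-1))*k(5) = (-13 - 1*(-1))*5 = (-13 + 1)*5 = -12*5 = -60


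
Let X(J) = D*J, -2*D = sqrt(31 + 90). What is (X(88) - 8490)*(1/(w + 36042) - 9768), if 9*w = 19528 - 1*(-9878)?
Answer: 5168668185387/58964 ≈ 8.7658e+7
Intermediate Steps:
w = 9802/3 (w = (19528 - 1*(-9878))/9 = (19528 + 9878)/9 = (1/9)*29406 = 9802/3 ≈ 3267.3)
D = -11/2 (D = -sqrt(31 + 90)/2 = -sqrt(121)/2 = -1/2*11 = -11/2 ≈ -5.5000)
X(J) = -11*J/2
(X(88) - 8490)*(1/(w + 36042) - 9768) = (-11/2*88 - 8490)*(1/(9802/3 + 36042) - 9768) = (-484 - 8490)*(1/(117928/3) - 9768) = -8974*(3/117928 - 9768) = -8974*(-1151920701/117928) = 5168668185387/58964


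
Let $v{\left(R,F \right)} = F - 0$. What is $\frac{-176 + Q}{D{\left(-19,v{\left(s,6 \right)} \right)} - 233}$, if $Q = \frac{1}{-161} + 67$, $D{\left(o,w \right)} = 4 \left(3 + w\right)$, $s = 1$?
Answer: $\frac{17550}{31717} \approx 0.55333$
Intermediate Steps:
$v{\left(R,F \right)} = F$ ($v{\left(R,F \right)} = F + 0 = F$)
$D{\left(o,w \right)} = 12 + 4 w$
$Q = \frac{10786}{161}$ ($Q = - \frac{1}{161} + 67 = \frac{10786}{161} \approx 66.994$)
$\frac{-176 + Q}{D{\left(-19,v{\left(s,6 \right)} \right)} - 233} = \frac{-176 + \frac{10786}{161}}{\left(12 + 4 \cdot 6\right) - 233} = - \frac{17550}{161 \left(\left(12 + 24\right) - 233\right)} = - \frac{17550}{161 \left(36 - 233\right)} = - \frac{17550}{161 \left(-197\right)} = \left(- \frac{17550}{161}\right) \left(- \frac{1}{197}\right) = \frac{17550}{31717}$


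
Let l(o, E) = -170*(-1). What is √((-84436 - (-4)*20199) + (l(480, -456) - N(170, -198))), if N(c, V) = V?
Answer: 2*I*√818 ≈ 57.201*I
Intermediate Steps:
l(o, E) = 170
√((-84436 - (-4)*20199) + (l(480, -456) - N(170, -198))) = √((-84436 - (-4)*20199) + (170 - 1*(-198))) = √((-84436 - 1*(-80796)) + (170 + 198)) = √((-84436 + 80796) + 368) = √(-3640 + 368) = √(-3272) = 2*I*√818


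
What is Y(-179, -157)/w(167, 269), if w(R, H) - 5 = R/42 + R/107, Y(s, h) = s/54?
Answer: -134071/426177 ≈ -0.31459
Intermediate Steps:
Y(s, h) = s/54 (Y(s, h) = s*(1/54) = s/54)
w(R, H) = 5 + 149*R/4494 (w(R, H) = 5 + (R/42 + R/107) = 5 + 149*R/4494)
Y(-179, -157)/w(167, 269) = ((1/54)*(-179))/(5 + (149/4494)*167) = -179/(54*(5 + 24883/4494)) = -179/(54*47353/4494) = -179/54*4494/47353 = -134071/426177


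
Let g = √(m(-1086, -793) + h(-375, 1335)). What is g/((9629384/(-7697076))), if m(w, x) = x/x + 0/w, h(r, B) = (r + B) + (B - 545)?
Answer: -1924269*√1751/2407346 ≈ -33.448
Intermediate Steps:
h(r, B) = -545 + r + 2*B (h(r, B) = (B + r) + (-545 + B) = -545 + r + 2*B)
m(w, x) = 1 (m(w, x) = 1 + 0 = 1)
g = √1751 (g = √(1 + (-545 - 375 + 2*1335)) = √(1 + (-545 - 375 + 2670)) = √(1 + 1750) = √1751 ≈ 41.845)
g/((9629384/(-7697076))) = √1751/((9629384/(-7697076))) = √1751/((9629384*(-1/7697076))) = √1751/(-2407346/1924269) = √1751*(-1924269/2407346) = -1924269*√1751/2407346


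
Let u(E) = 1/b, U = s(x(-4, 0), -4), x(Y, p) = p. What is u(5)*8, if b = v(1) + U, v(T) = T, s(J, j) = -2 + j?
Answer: -8/5 ≈ -1.6000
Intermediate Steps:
U = -6 (U = -2 - 4 = -6)
b = -5 (b = 1 - 6 = -5)
u(E) = -⅕ (u(E) = 1/(-5) = -⅕)
u(5)*8 = -⅕*8 = -8/5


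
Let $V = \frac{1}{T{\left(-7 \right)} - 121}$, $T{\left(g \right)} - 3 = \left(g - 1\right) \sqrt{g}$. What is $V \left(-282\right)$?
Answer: $\frac{8319}{3593} - \frac{564 i \sqrt{7}}{3593} \approx 2.3153 - 0.41531 i$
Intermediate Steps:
$T{\left(g \right)} = 3 + \sqrt{g} \left(-1 + g\right)$ ($T{\left(g \right)} = 3 + \left(g - 1\right) \sqrt{g} = 3 + \left(-1 + g\right) \sqrt{g} = 3 + \sqrt{g} \left(-1 + g\right)$)
$V = \frac{1}{-118 - 8 i \sqrt{7}}$ ($V = \frac{1}{\left(3 + \left(-7\right)^{\frac{3}{2}} - \sqrt{-7}\right) - 121} = \frac{1}{\left(3 - 7 i \sqrt{7} - i \sqrt{7}\right) - 121} = \frac{1}{\left(3 - 8 i \sqrt{7}\right) - 121} = \frac{1}{-118 - 8 i \sqrt{7}} \approx -0.0082104 + 0.0014727 i$)
$V \left(-282\right) = \frac{i}{2 \left(- 59 i + 4 \sqrt{7}\right)} \left(-282\right) = - \frac{141 i}{- 59 i + 4 \sqrt{7}}$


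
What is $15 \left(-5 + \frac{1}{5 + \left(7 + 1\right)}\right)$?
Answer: $- \frac{960}{13} \approx -73.846$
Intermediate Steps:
$15 \left(-5 + \frac{1}{5 + \left(7 + 1\right)}\right) = 15 \left(-5 + \frac{1}{5 + 8}\right) = 15 \left(-5 + \frac{1}{13}\right) = 15 \left(- \frac{64}{13}\right) = - \frac{960}{13}$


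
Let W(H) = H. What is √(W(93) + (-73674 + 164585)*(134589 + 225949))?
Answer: √32776870211 ≈ 1.8104e+5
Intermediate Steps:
√(W(93) + (-73674 + 164585)*(134589 + 225949)) = √(93 + (-73674 + 164585)*(134589 + 225949)) = √(93 + 90911*360538) = √(93 + 32776870118) = √32776870211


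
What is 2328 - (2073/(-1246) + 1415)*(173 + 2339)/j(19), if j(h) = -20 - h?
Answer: 2268400768/24297 ≈ 93361.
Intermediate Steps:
2328 - (2073/(-1246) + 1415)*(173 + 2339)/j(19) = 2328 - (2073/(-1246) + 1415)*(173 + 2339)/(-20 - 1*19) = 2328 - (2073*(-1/1246) + 1415)*2512/(-20 - 19) = 2328 - (-2073/1246 + 1415)*2512/(-39) = 2328 - (1761017/1246)*2512*(-1)/39 = 2328 - 2211837352*(-1)/(623*39) = 2328 - 1*(-2211837352/24297) = 2328 + 2211837352/24297 = 2268400768/24297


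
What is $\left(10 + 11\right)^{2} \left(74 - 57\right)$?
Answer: $7497$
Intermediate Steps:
$\left(10 + 11\right)^{2} \left(74 - 57\right) = 21^{2} \left(74 - 57\right) = 441 \cdot 17 = 7497$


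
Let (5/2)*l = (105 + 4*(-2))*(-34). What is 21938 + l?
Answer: 103094/5 ≈ 20619.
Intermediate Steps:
l = -6596/5 (l = 2*((105 + 4*(-2))*(-34))/5 = 2*((105 - 8)*(-34))/5 = 2*(97*(-34))/5 = (2/5)*(-3298) = -6596/5 ≈ -1319.2)
21938 + l = 21938 - 6596/5 = 103094/5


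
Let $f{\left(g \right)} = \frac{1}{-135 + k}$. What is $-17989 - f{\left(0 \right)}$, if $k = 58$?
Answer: $- \frac{1385152}{77} \approx -17989.0$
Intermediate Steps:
$f{\left(g \right)} = - \frac{1}{77}$ ($f{\left(g \right)} = \frac{1}{-135 + 58} = \frac{1}{-77} = - \frac{1}{77}$)
$-17989 - f{\left(0 \right)} = -17989 - - \frac{1}{77} = -17989 + \frac{1}{77} = - \frac{1385152}{77}$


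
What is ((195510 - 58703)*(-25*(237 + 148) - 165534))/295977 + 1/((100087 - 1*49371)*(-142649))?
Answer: -15760203325238563279/194661023906388 ≈ -80962.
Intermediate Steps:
((195510 - 58703)*(-25*(237 + 148) - 165534))/295977 + 1/((100087 - 1*49371)*(-142649)) = (136807*(-25*385 - 165534))*(1/295977) - 1/142649/(100087 - 49371) = (136807*(-9625 - 165534))*(1/295977) - 1/142649/50716 = (136807*(-175159))*(1/295977) + (1/50716)*(-1/142649) = -23962977313*1/295977 - 1/7234586684 = -2178452483/26907 - 1/7234586684 = -15760203325238563279/194661023906388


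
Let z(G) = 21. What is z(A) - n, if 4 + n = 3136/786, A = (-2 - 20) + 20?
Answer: 8257/393 ≈ 21.010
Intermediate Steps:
A = -2 (A = -22 + 20 = -2)
n = -4/393 (n = -4 + 3136/786 = -4 + 3136*(1/786) = -4 + 1568/393 = -4/393 ≈ -0.010178)
z(A) - n = 21 - 1*(-4/393) = 21 + 4/393 = 8257/393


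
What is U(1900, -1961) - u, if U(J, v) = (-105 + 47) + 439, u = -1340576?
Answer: 1340957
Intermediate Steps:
U(J, v) = 381 (U(J, v) = -58 + 439 = 381)
U(1900, -1961) - u = 381 - 1*(-1340576) = 381 + 1340576 = 1340957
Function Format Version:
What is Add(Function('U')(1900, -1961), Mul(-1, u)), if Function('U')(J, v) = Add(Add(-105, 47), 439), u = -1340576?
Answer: 1340957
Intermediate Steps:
Function('U')(J, v) = 381 (Function('U')(J, v) = Add(-58, 439) = 381)
Add(Function('U')(1900, -1961), Mul(-1, u)) = Add(381, Mul(-1, -1340576)) = Add(381, 1340576) = 1340957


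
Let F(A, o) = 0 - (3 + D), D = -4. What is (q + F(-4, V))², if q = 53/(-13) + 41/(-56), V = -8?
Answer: 7689529/529984 ≈ 14.509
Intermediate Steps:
F(A, o) = 1 (F(A, o) = 0 - (3 - 4) = 0 - 1*(-1) = 0 + 1 = 1)
q = -3501/728 (q = 53*(-1/13) + 41*(-1/56) = -53/13 - 41/56 = -3501/728 ≈ -4.8091)
(q + F(-4, V))² = (-3501/728 + 1)² = (-2773/728)² = 7689529/529984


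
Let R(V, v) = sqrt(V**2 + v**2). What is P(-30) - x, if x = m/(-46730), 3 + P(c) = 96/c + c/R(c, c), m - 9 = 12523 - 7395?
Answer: -284589/46730 - sqrt(2)/2 ≈ -6.7972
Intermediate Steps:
m = 5137 (m = 9 + (12523 - 7395) = 9 + 5128 = 5137)
P(c) = -3 + 96/c + c*sqrt(2)/(2*sqrt(c**2)) (P(c) = -3 + (96/c + c/(sqrt(c**2 + c**2))) = -3 + (96/c + c/(sqrt(2*c**2))) = -3 + (96/c + c/((sqrt(2)*sqrt(c**2)))) = -3 + (96/c + c*(sqrt(2)/(2*sqrt(c**2)))) = -3 + (96/c + c*sqrt(2)/(2*sqrt(c**2))) = -3 + 96/c + c*sqrt(2)/(2*sqrt(c**2)))
x = -5137/46730 (x = 5137/(-46730) = 5137*(-1/46730) = -5137/46730 ≈ -0.10993)
P(-30) - x = (-3 + 96/(-30) + (1/2)*(-30)*sqrt(2)/sqrt((-30)**2)) - 1*(-5137/46730) = (-3 + 96*(-1/30) + (1/2)*(-30)*sqrt(2)/sqrt(900)) + 5137/46730 = (-3 - 16/5 + (1/2)*(-30)*sqrt(2)*(1/30)) + 5137/46730 = (-3 - 16/5 - sqrt(2)/2) + 5137/46730 = (-31/5 - sqrt(2)/2) + 5137/46730 = -284589/46730 - sqrt(2)/2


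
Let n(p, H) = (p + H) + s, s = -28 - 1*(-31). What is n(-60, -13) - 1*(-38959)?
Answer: 38889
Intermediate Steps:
s = 3 (s = -28 + 31 = 3)
n(p, H) = 3 + H + p (n(p, H) = (p + H) + 3 = (H + p) + 3 = 3 + H + p)
n(-60, -13) - 1*(-38959) = (3 - 13 - 60) - 1*(-38959) = -70 + 38959 = 38889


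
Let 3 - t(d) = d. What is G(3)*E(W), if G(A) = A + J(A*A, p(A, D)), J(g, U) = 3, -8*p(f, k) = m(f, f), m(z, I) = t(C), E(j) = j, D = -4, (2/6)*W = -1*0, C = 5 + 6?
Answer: 0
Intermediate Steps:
C = 11
W = 0 (W = 3*(-1*0) = 3*0 = 0)
t(d) = 3 - d
m(z, I) = -8 (m(z, I) = 3 - 1*11 = 3 - 11 = -8)
p(f, k) = 1 (p(f, k) = -⅛*(-8) = 1)
G(A) = 3 + A (G(A) = A + 3 = 3 + A)
G(3)*E(W) = (3 + 3)*0 = 6*0 = 0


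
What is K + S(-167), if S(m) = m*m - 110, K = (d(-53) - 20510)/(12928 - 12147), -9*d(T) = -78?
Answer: 65024693/2343 ≈ 27753.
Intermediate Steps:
d(T) = 26/3 (d(T) = -⅑*(-78) = 26/3)
K = -61504/2343 (K = (26/3 - 20510)/(12928 - 12147) = -61504/3/781 = -61504/3*1/781 = -61504/2343 ≈ -26.250)
S(m) = -110 + m² (S(m) = m² - 110 = -110 + m²)
K + S(-167) = -61504/2343 + (-110 + (-167)²) = -61504/2343 + (-110 + 27889) = -61504/2343 + 27779 = 65024693/2343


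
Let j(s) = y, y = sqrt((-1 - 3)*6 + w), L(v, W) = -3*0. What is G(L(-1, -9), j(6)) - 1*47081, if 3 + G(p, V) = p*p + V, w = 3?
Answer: -47084 + I*sqrt(21) ≈ -47084.0 + 4.5826*I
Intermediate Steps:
L(v, W) = 0
y = I*sqrt(21) (y = sqrt((-1 - 3)*6 + 3) = sqrt(-4*6 + 3) = sqrt(-24 + 3) = sqrt(-21) = I*sqrt(21) ≈ 4.5826*I)
j(s) = I*sqrt(21)
G(p, V) = -3 + V + p**2 (G(p, V) = -3 + (p*p + V) = -3 + (p**2 + V) = -3 + (V + p**2) = -3 + V + p**2)
G(L(-1, -9), j(6)) - 1*47081 = (-3 + I*sqrt(21) + 0**2) - 1*47081 = (-3 + I*sqrt(21) + 0) - 47081 = (-3 + I*sqrt(21)) - 47081 = -47084 + I*sqrt(21)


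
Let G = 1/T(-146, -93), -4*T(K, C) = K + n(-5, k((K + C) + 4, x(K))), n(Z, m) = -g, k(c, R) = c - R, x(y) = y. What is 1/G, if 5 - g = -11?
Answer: 81/2 ≈ 40.500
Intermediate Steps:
g = 16 (g = 5 - 1*(-11) = 5 + 11 = 16)
n(Z, m) = -16 (n(Z, m) = -1*16 = -16)
T(K, C) = 4 - K/4 (T(K, C) = -(K - 16)/4 = -(-16 + K)/4 = 4 - K/4)
G = 2/81 (G = 1/(4 - ¼*(-146)) = 1/(4 + 73/2) = 1/(81/2) = 2/81 ≈ 0.024691)
1/G = 1/(2/81) = 81/2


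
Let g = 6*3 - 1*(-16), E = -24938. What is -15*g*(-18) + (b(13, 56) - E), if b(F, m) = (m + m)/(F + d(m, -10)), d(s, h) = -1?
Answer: 102382/3 ≈ 34127.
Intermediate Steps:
b(F, m) = 2*m/(-1 + F) (b(F, m) = (m + m)/(F - 1) = (2*m)/(-1 + F) = 2*m/(-1 + F))
g = 34 (g = 18 + 16 = 34)
-15*g*(-18) + (b(13, 56) - E) = -15*34*(-18) + (2*56/(-1 + 13) - 1*(-24938)) = -510*(-18) + (2*56/12 + 24938) = 9180 + (2*56*(1/12) + 24938) = 9180 + (28/3 + 24938) = 9180 + 74842/3 = 102382/3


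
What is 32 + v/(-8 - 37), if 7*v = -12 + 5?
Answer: 1441/45 ≈ 32.022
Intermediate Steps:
v = -1 (v = (-12 + 5)/7 = (⅐)*(-7) = -1)
32 + v/(-8 - 37) = 32 - 1/(-8 - 37) = 32 - 1/(-45) = 32 - 1/45*(-1) = 32 + 1/45 = 1441/45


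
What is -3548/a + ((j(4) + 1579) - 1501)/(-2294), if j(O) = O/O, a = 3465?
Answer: -8412847/7948710 ≈ -1.0584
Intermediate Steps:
j(O) = 1
-3548/a + ((j(4) + 1579) - 1501)/(-2294) = -3548/3465 + ((1 + 1579) - 1501)/(-2294) = -3548*1/3465 + (1580 - 1501)*(-1/2294) = -3548/3465 + 79*(-1/2294) = -3548/3465 - 79/2294 = -8412847/7948710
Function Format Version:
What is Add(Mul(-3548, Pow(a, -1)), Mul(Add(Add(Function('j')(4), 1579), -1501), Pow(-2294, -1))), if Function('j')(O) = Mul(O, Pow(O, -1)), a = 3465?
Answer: Rational(-8412847, 7948710) ≈ -1.0584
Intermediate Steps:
Function('j')(O) = 1
Add(Mul(-3548, Pow(a, -1)), Mul(Add(Add(Function('j')(4), 1579), -1501), Pow(-2294, -1))) = Add(Mul(-3548, Pow(3465, -1)), Mul(Add(Add(1, 1579), -1501), Pow(-2294, -1))) = Add(Mul(-3548, Rational(1, 3465)), Mul(Add(1580, -1501), Rational(-1, 2294))) = Add(Rational(-3548, 3465), Mul(79, Rational(-1, 2294))) = Add(Rational(-3548, 3465), Rational(-79, 2294)) = Rational(-8412847, 7948710)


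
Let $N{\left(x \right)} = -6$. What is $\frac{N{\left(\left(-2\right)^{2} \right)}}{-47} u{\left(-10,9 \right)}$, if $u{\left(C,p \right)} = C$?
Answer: $- \frac{60}{47} \approx -1.2766$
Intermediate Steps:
$\frac{N{\left(\left(-2\right)^{2} \right)}}{-47} u{\left(-10,9 \right)} = \frac{1}{-47} \left(-6\right) \left(-10\right) = \left(- \frac{1}{47}\right) \left(-6\right) \left(-10\right) = \frac{6}{47} \left(-10\right) = - \frac{60}{47}$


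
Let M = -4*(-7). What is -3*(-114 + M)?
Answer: 258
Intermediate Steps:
M = 28
-3*(-114 + M) = -3*(-114 + 28) = -3*(-86) = 258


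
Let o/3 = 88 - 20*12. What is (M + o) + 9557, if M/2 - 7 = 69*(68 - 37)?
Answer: 13393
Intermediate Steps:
o = -456 (o = 3*(88 - 20*12) = 3*(88 - 240) = 3*(-152) = -456)
M = 4292 (M = 14 + 2*(69*(68 - 37)) = 14 + 2*(69*31) = 14 + 2*2139 = 14 + 4278 = 4292)
(M + o) + 9557 = (4292 - 456) + 9557 = 3836 + 9557 = 13393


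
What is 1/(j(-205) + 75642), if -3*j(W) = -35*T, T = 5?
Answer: 3/227101 ≈ 1.3210e-5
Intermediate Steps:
j(W) = 175/3 (j(W) = -(-35)*5/3 = -1/3*(-175) = 175/3)
1/(j(-205) + 75642) = 1/(175/3 + 75642) = 1/(227101/3) = 3/227101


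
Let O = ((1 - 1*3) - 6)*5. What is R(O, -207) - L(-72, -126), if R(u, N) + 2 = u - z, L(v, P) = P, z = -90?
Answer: 174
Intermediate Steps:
O = -40 (O = ((1 - 3) - 6)*5 = (-2 - 6)*5 = -8*5 = -40)
R(u, N) = 88 + u (R(u, N) = -2 + (u - 1*(-90)) = -2 + (u + 90) = -2 + (90 + u) = 88 + u)
R(O, -207) - L(-72, -126) = (88 - 40) - 1*(-126) = 48 + 126 = 174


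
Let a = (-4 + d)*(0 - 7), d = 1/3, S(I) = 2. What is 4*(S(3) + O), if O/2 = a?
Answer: 640/3 ≈ 213.33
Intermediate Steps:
d = ⅓ ≈ 0.33333
a = 77/3 (a = (-4 + ⅓)*(0 - 7) = -11/3*(-7) = 77/3 ≈ 25.667)
O = 154/3 (O = 2*(77/3) = 154/3 ≈ 51.333)
4*(S(3) + O) = 4*(2 + 154/3) = 4*(160/3) = 640/3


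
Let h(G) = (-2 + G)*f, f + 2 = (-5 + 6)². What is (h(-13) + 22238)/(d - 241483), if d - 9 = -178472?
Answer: -22253/419946 ≈ -0.052990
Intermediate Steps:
f = -1 (f = -2 + (-5 + 6)² = -2 + 1² = -2 + 1 = -1)
d = -178463 (d = 9 - 178472 = -178463)
h(G) = 2 - G (h(G) = (-2 + G)*(-1) = 2 - G)
(h(-13) + 22238)/(d - 241483) = ((2 - 1*(-13)) + 22238)/(-178463 - 241483) = ((2 + 13) + 22238)/(-419946) = (15 + 22238)*(-1/419946) = 22253*(-1/419946) = -22253/419946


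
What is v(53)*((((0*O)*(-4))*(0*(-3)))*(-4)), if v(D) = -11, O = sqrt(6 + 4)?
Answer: 0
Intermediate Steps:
O = sqrt(10) ≈ 3.1623
v(53)*((((0*O)*(-4))*(0*(-3)))*(-4)) = -11*((0*sqrt(10))*(-4))*(0*(-3))*(-4) = -11*(0*(-4))*0*(-4) = -11*0*0*(-4) = -0*(-4) = -11*0 = 0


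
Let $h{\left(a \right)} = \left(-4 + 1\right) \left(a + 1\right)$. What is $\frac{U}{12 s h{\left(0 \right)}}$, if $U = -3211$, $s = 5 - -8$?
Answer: $\frac{247}{36} \approx 6.8611$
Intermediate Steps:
$s = 13$ ($s = 5 + 8 = 13$)
$h{\left(a \right)} = -3 - 3 a$ ($h{\left(a \right)} = - 3 \left(1 + a\right) = -3 - 3 a$)
$\frac{U}{12 s h{\left(0 \right)}} = - \frac{3211}{12 \cdot 13 \left(-3 - 0\right)} = - \frac{3211}{156 \left(-3 + 0\right)} = - \frac{3211}{156 \left(-3\right)} = - \frac{3211}{-468} = \left(-3211\right) \left(- \frac{1}{468}\right) = \frac{247}{36}$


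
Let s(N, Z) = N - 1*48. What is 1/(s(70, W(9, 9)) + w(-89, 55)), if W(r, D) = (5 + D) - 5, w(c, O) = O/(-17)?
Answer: 17/319 ≈ 0.053292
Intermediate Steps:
w(c, O) = -O/17 (w(c, O) = O*(-1/17) = -O/17)
W(r, D) = D
s(N, Z) = -48 + N (s(N, Z) = N - 48 = -48 + N)
1/(s(70, W(9, 9)) + w(-89, 55)) = 1/((-48 + 70) - 1/17*55) = 1/(22 - 55/17) = 1/(319/17) = 17/319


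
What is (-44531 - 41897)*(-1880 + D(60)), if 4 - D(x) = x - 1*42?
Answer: 163694632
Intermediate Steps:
D(x) = 46 - x (D(x) = 4 - (x - 1*42) = 4 - (x - 42) = 4 - (-42 + x) = 4 + (42 - x) = 46 - x)
(-44531 - 41897)*(-1880 + D(60)) = (-44531 - 41897)*(-1880 + (46 - 1*60)) = -86428*(-1880 + (46 - 60)) = -86428*(-1880 - 14) = -86428*(-1894) = 163694632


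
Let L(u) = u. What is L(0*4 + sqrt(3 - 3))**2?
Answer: 0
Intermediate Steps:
L(0*4 + sqrt(3 - 3))**2 = (0*4 + sqrt(3 - 3))**2 = (0 + sqrt(0))**2 = (0 + 0)**2 = 0**2 = 0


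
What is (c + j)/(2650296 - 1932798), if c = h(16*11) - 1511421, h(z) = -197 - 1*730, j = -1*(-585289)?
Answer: -927059/717498 ≈ -1.2921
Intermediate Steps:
j = 585289
h(z) = -927 (h(z) = -197 - 730 = -927)
c = -1512348 (c = -927 - 1511421 = -1512348)
(c + j)/(2650296 - 1932798) = (-1512348 + 585289)/(2650296 - 1932798) = -927059/717498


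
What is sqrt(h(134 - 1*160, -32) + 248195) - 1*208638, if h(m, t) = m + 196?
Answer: -208638 + sqrt(248365) ≈ -2.0814e+5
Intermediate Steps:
h(m, t) = 196 + m
sqrt(h(134 - 1*160, -32) + 248195) - 1*208638 = sqrt((196 + (134 - 1*160)) + 248195) - 1*208638 = sqrt((196 + (134 - 160)) + 248195) - 208638 = sqrt((196 - 26) + 248195) - 208638 = sqrt(170 + 248195) - 208638 = sqrt(248365) - 208638 = -208638 + sqrt(248365)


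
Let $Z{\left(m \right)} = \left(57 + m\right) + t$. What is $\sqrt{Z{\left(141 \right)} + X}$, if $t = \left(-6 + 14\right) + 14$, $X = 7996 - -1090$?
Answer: $3 \sqrt{1034} \approx 96.468$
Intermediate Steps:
$X = 9086$ ($X = 7996 + 1090 = 9086$)
$t = 22$ ($t = 8 + 14 = 22$)
$Z{\left(m \right)} = 79 + m$ ($Z{\left(m \right)} = \left(57 + m\right) + 22 = 79 + m$)
$\sqrt{Z{\left(141 \right)} + X} = \sqrt{\left(79 + 141\right) + 9086} = \sqrt{220 + 9086} = \sqrt{9306} = 3 \sqrt{1034}$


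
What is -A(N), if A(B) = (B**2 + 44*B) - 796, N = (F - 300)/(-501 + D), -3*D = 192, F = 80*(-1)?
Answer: 9780476/12769 ≈ 765.96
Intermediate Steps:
F = -80
D = -64 (D = -1/3*192 = -64)
N = 76/113 (N = (-80 - 300)/(-501 - 64) = -380/(-565) = -380*(-1/565) = 76/113 ≈ 0.67257)
A(B) = -796 + B**2 + 44*B
-A(N) = -(-796 + (76/113)**2 + 44*(76/113)) = -(-796 + 5776/12769 + 3344/113) = -1*(-9780476/12769) = 9780476/12769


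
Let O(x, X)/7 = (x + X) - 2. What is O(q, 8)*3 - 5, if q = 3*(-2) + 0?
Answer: -5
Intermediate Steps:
q = -6 (q = -6 + 0 = -6)
O(x, X) = -14 + 7*X + 7*x (O(x, X) = 7*((x + X) - 2) = 7*((X + x) - 2) = 7*(-2 + X + x) = -14 + 7*X + 7*x)
O(q, 8)*3 - 5 = (-14 + 7*8 + 7*(-6))*3 - 5 = (-14 + 56 - 42)*3 - 5 = 0*3 - 5 = 0 - 5 = -5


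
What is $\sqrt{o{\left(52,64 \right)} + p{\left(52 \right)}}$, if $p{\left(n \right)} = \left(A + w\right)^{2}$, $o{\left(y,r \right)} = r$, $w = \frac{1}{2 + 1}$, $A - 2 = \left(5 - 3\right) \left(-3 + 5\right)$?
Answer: $\frac{\sqrt{937}}{3} \approx 10.203$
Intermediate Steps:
$A = 6$ ($A = 2 + \left(5 - 3\right) \left(-3 + 5\right) = 2 + 2 \cdot 2 = 2 + 4 = 6$)
$w = \frac{1}{3} \approx 0.33333$
$p{\left(n \right)} = \frac{361}{9}$ ($p{\left(n \right)} = \left(6 + \frac{1}{3}\right)^{2} = \left(\frac{19}{3}\right)^{2} = \frac{361}{9}$)
$\sqrt{o{\left(52,64 \right)} + p{\left(52 \right)}} = \sqrt{64 + \frac{361}{9}} = \sqrt{\frac{937}{9}} = \frac{\sqrt{937}}{3}$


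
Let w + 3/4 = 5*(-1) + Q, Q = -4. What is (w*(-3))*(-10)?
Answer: -585/2 ≈ -292.50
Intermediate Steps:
w = -39/4 (w = -¾ + (5*(-1) - 4) = -¾ + (-5 - 4) = -¾ - 9 = -39/4 ≈ -9.7500)
(w*(-3))*(-10) = -39/4*(-3)*(-10) = (117/4)*(-10) = -585/2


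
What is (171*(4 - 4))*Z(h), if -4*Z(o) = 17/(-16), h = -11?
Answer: 0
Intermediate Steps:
Z(o) = 17/64 (Z(o) = -17/(4*(-16)) = -17*(-1)/(4*16) = -1/4*(-17/16) = 17/64)
(171*(4 - 4))*Z(h) = (171*(4 - 4))*(17/64) = (171*0)*(17/64) = 0*(17/64) = 0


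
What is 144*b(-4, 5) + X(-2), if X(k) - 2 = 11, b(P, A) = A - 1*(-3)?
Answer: 1165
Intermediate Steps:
b(P, A) = 3 + A (b(P, A) = A + 3 = 3 + A)
X(k) = 13 (X(k) = 2 + 11 = 13)
144*b(-4, 5) + X(-2) = 144*(3 + 5) + 13 = 144*8 + 13 = 1152 + 13 = 1165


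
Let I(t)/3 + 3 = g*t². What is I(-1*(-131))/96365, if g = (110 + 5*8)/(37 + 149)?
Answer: 1286796/2987315 ≈ 0.43075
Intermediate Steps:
g = 25/31 (g = (110 + 40)/186 = 150*(1/186) = 25/31 ≈ 0.80645)
I(t) = -9 + 75*t²/31 (I(t) = -9 + 3*(25*t²/31) = -9 + 75*t²/31)
I(-1*(-131))/96365 = (-9 + 75*(-1*(-131))²/31)/96365 = (-9 + (75/31)*131²)*(1/96365) = (-9 + (75/31)*17161)*(1/96365) = (-9 + 1287075/31)*(1/96365) = (1286796/31)*(1/96365) = 1286796/2987315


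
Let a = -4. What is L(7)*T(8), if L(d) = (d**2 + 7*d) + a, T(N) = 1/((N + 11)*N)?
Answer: 47/76 ≈ 0.61842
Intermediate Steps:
T(N) = 1/(N*(11 + N)) (T(N) = 1/((11 + N)*N) = 1/(N*(11 + N)))
L(d) = -4 + d**2 + 7*d (L(d) = (d**2 + 7*d) - 4 = -4 + d**2 + 7*d)
L(7)*T(8) = (-4 + 7**2 + 7*7)*(1/(8*(11 + 8))) = (-4 + 49 + 49)*((1/8)/19) = 94*((1/8)*(1/19)) = 94*(1/152) = 47/76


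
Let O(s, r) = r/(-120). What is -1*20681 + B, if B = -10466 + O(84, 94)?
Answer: -1868867/60 ≈ -31148.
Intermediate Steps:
O(s, r) = -r/120 (O(s, r) = r*(-1/120) = -r/120)
B = -628007/60 (B = -10466 - 1/120*94 = -10466 - 47/60 = -628007/60 ≈ -10467.)
-1*20681 + B = -1*20681 - 628007/60 = -20681 - 628007/60 = -1868867/60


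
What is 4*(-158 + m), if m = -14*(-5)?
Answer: -352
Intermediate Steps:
m = 70
4*(-158 + m) = 4*(-158 + 70) = 4*(-88) = -352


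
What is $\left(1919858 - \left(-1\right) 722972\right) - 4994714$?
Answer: $-2351884$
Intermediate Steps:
$\left(1919858 - \left(-1\right) 722972\right) - 4994714 = \left(1919858 - -722972\right) - 4994714 = \left(1919858 + 722972\right) - 4994714 = 2642830 - 4994714 = -2351884$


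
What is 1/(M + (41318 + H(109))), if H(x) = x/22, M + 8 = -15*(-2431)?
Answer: 22/1711159 ≈ 1.2857e-5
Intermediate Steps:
M = 36457 (M = -8 - 15*(-2431) = -8 + 36465 = 36457)
H(x) = x/22 (H(x) = x*(1/22) = x/22)
1/(M + (41318 + H(109))) = 1/(36457 + (41318 + (1/22)*109)) = 1/(36457 + (41318 + 109/22)) = 1/(36457 + 909105/22) = 1/(1711159/22) = 22/1711159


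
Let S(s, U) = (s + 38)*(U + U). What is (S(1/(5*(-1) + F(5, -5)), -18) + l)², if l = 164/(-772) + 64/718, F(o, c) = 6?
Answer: 9464855905075081/4800688369 ≈ 1.9716e+6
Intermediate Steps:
S(s, U) = 2*U*(38 + s) (S(s, U) = (38 + s)*(2*U) = 2*U*(38 + s))
l = -8543/69287 (l = 164*(-1/772) + 64*(1/718) = -41/193 + 32/359 = -8543/69287 ≈ -0.12330)
(S(1/(5*(-1) + F(5, -5)), -18) + l)² = (2*(-18)*(38 + 1/(5*(-1) + 6)) - 8543/69287)² = (2*(-18)*(38 + 1/(-5 + 6)) - 8543/69287)² = (2*(-18)*(38 + 1/1) - 8543/69287)² = (2*(-18)*(38 + 1) - 8543/69287)² = (2*(-18)*39 - 8543/69287)² = (-1404 - 8543/69287)² = (-97287491/69287)² = 9464855905075081/4800688369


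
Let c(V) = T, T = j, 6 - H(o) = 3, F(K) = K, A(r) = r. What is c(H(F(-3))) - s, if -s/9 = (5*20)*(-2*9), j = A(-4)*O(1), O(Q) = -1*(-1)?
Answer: -16204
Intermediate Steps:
O(Q) = 1
j = -4 (j = -4*1 = -4)
H(o) = 3 (H(o) = 6 - 1*3 = 6 - 3 = 3)
T = -4
c(V) = -4
s = 16200 (s = -9*5*20*(-2*9) = -900*(-18) = -9*(-1800) = 16200)
c(H(F(-3))) - s = -4 - 1*16200 = -4 - 16200 = -16204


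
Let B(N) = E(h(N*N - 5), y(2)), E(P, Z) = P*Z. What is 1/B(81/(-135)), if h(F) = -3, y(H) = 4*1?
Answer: -1/12 ≈ -0.083333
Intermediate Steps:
y(H) = 4
B(N) = -12 (B(N) = -3*4 = -12)
1/B(81/(-135)) = 1/(-12) = -1/12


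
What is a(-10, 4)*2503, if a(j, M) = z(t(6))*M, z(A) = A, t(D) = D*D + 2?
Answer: 380456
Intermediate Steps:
t(D) = 2 + D² (t(D) = D² + 2 = 2 + D²)
a(j, M) = 38*M (a(j, M) = (2 + 6²)*M = (2 + 36)*M = 38*M)
a(-10, 4)*2503 = (38*4)*2503 = 152*2503 = 380456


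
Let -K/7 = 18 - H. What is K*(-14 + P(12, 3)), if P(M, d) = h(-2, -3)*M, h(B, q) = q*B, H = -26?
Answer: -17864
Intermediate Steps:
h(B, q) = B*q
K = -308 (K = -7*(18 - 1*(-26)) = -7*(18 + 26) = -7*44 = -308)
P(M, d) = 6*M (P(M, d) = (-2*(-3))*M = 6*M)
K*(-14 + P(12, 3)) = -308*(-14 + 6*12) = -308*(-14 + 72) = -308*58 = -17864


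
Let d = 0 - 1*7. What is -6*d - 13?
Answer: 29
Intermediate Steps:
d = -7 (d = 0 - 7 = -7)
-6*d - 13 = -6*(-7) - 13 = 42 - 13 = 29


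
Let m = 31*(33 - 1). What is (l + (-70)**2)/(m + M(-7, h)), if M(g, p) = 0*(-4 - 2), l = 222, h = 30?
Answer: 2561/496 ≈ 5.1633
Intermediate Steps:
M(g, p) = 0 (M(g, p) = 0*(-6) = 0)
m = 992 (m = 31*32 = 992)
(l + (-70)**2)/(m + M(-7, h)) = (222 + (-70)**2)/(992 + 0) = (222 + 4900)/992 = 5122*(1/992) = 2561/496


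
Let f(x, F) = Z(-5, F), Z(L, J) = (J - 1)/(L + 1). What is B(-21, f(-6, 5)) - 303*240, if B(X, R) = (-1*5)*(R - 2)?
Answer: -72705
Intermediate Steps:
Z(L, J) = (-1 + J)/(1 + L)
f(x, F) = ¼ - F/4 (f(x, F) = (-1 + F)/(1 - 5) = (-1 + F)/(-4) = -(-1 + F)/4 = ¼ - F/4)
B(X, R) = 10 - 5*R (B(X, R) = -5*(-2 + R) = 10 - 5*R)
B(-21, f(-6, 5)) - 303*240 = (10 - 5*(¼ - ¼*5)) - 303*240 = (10 - 5*(¼ - 5/4)) - 72720 = (10 - 5*(-1)) - 72720 = (10 + 5) - 72720 = 15 - 72720 = -72705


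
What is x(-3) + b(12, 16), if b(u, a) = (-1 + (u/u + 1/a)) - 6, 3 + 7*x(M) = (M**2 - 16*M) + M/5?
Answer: 947/560 ≈ 1.6911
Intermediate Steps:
x(M) = -3/7 - 79*M/35 + M**2/7 (x(M) = -3/7 + ((M**2 - 16*M) + M/5)/7 = -3/7 + (M**2 - 79*M/5)/7 = -3/7 + (-79*M/35 + M**2/7) = -3/7 - 79*M/35 + M**2/7)
b(u, a) = -6 + 1/a (b(u, a) = (-1 + (1 + 1/a)) - 6 = 1/a - 6 = -6 + 1/a)
x(-3) + b(12, 16) = (-3/7 - 79/35*(-3) + (1/7)*(-3)**2) + (-6 + 1/16) = (-3/7 + 237/35 + (1/7)*9) + (-6 + 1/16) = (-3/7 + 237/35 + 9/7) - 95/16 = 267/35 - 95/16 = 947/560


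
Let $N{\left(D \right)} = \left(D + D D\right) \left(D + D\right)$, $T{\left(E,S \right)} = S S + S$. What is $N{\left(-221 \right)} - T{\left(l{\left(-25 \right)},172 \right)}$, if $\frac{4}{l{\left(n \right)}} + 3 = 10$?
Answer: $-21519796$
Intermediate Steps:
$l{\left(n \right)} = \frac{4}{7}$ ($l{\left(n \right)} = \frac{4}{-3 + 10} = \frac{4}{7}$)
$T{\left(E,S \right)} = S + S^{2}$ ($T{\left(E,S \right)} = S^{2} + S = S + S^{2}$)
$N{\left(D \right)} = 2 D \left(D + D^{2}\right)$ ($N{\left(D \right)} = \left(D + D^{2}\right) 2 D = 2 D \left(D + D^{2}\right)$)
$N{\left(-221 \right)} - T{\left(l{\left(-25 \right)},172 \right)} = 2 \left(-221\right)^{2} \left(1 - 221\right) - 172 \left(1 + 172\right) = 2 \cdot 48841 \left(-220\right) - 172 \cdot 173 = -21490040 - 29756 = -21519796$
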